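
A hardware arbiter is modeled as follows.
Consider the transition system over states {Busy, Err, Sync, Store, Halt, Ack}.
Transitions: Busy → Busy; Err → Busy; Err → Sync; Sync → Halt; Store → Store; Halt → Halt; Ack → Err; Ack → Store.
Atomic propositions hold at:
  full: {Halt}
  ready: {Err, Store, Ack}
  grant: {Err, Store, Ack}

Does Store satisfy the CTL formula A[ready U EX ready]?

Yes

Sat(EX ready) = {s : some successor in {Err, Store, Ack}} = {Store, Ack}
A[ready U EX ready]: least fixpoint, start Z0 = Sat(EX ready) = {Store, Ack}, add states in Sat(ready) with every successor in Z. Already a fixed point.
Sat(A[ready U EX ready]) = {Store, Ack}
Store ∈ Sat(A[ready U EX ready]) = {Store, Ack}, so the formula holds at Store.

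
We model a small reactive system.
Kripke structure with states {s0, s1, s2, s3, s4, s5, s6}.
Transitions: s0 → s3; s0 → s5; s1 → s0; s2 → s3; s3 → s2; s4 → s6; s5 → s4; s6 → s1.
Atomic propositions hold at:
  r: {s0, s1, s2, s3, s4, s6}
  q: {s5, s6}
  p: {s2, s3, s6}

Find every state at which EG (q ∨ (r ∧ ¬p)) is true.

{s0, s1, s4, s5, s6}

Sat(¬p) = {s0, s1, s4, s5}
Sat(r ∧ ¬p) = {s0, s1, s4}
Sat(q ∨ (r ∧ ¬p)) = {s0, s1, s4, s5, s6}
EG (q ∨ (r ∧ ¬p)): greatest fixpoint, start Z0 = {s0, s1, s4, s5, s6}, keep only states in Sat with some successor in Z. Already a fixed point.
Sat(EG (q ∨ (r ∧ ¬p))) = {s0, s1, s4, s5, s6}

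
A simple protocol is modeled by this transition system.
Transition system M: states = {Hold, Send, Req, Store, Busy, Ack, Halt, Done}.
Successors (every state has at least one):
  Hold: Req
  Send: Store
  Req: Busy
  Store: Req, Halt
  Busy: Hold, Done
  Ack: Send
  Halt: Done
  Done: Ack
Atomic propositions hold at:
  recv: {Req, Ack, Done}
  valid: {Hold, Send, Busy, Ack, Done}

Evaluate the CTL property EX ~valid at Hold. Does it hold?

Sat(~valid) = {Req, Store, Halt}
Sat(EX ~valid) = {s : some successor in {Req, Store, Halt}} = {Hold, Send, Store}
Hold ∈ Sat(EX ~valid) = {Hold, Send, Store}, so the formula holds at Hold.

Yes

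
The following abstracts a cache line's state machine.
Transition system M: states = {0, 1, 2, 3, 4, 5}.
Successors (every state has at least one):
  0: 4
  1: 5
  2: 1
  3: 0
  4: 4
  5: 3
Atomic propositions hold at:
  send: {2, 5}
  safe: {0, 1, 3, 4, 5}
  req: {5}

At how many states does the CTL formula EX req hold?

Sat(EX req) = {s : some successor in {5}} = {1}
|Sat(EX req)| = |{1}| = 1.

1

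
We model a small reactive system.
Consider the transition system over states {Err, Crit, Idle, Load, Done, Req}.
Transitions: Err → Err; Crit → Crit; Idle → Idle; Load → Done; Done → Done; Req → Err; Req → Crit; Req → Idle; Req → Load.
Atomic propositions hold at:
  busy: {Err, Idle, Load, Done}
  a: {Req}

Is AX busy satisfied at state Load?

Sat(AX busy) = {s : every successor in {Err, Idle, Load, Done}} = {Err, Idle, Load, Done}
Load ∈ Sat(AX busy) = {Err, Idle, Load, Done}, so the formula holds at Load.

Yes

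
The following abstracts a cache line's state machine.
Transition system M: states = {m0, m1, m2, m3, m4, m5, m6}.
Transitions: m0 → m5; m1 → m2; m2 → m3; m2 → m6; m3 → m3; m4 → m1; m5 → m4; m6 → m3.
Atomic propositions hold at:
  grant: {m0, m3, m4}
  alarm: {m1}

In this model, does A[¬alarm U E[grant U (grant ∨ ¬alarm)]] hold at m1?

Sat(¬alarm) = {m0, m2, m3, m4, m5, m6}
Sat(grant ∨ ¬alarm) = {m0, m2, m3, m4, m5, m6}
E[grant U (grant ∨ ¬alarm)]: least fixpoint, start Z0 = Sat((grant ∨ ¬alarm)) = {m0, m2, m3, m4, m5, m6}, add states in Sat(grant) with some successor in Z. Already a fixed point.
Sat(E[grant U (grant ∨ ¬alarm)]) = {m0, m2, m3, m4, m5, m6}
A[¬alarm U E[grant U (grant ∨ ¬alarm)]]: least fixpoint, start Z0 = Sat(E[grant U (grant ∨ ¬alarm)]) = {m0, m2, m3, m4, m5, m6}, add states in Sat(¬alarm) with every successor in Z. Already a fixed point.
Sat(A[¬alarm U E[grant U (grant ∨ ¬alarm)]]) = {m0, m2, m3, m4, m5, m6}
m1 ∉ Sat(A[¬alarm U E[grant U (grant ∨ ¬alarm)]]) = {m0, m2, m3, m4, m5, m6}, so the formula does not hold at m1.

No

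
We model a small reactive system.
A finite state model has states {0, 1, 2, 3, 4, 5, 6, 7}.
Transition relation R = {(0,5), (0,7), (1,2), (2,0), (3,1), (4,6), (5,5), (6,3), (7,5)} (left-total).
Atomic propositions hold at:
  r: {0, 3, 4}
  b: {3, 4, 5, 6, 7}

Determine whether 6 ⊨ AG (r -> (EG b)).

No

EG b: greatest fixpoint, start Z0 = {3, 4, 5, 6, 7}, keep only states in Sat with some successor in Z. Z1 = {4, 5, 6, 7}; Z2 = {4, 5, 7}; Z3 = {5, 7}; fixed.
Sat(EG b) = {5, 7}
Sat(r -> (EG b)) = {1, 2, 5, 6, 7}
AG (r -> (EG b)): greatest fixpoint, start Z0 = {1, 2, 5, 6, 7}, keep only states in Sat with every successor in Z. Z1 = {1, 5, 7}; Z2 = {5, 7}; fixed.
Sat(AG (r -> (EG b))) = {5, 7}
6 ∉ Sat(AG (r -> (EG b))) = {5, 7}, so the formula does not hold at 6.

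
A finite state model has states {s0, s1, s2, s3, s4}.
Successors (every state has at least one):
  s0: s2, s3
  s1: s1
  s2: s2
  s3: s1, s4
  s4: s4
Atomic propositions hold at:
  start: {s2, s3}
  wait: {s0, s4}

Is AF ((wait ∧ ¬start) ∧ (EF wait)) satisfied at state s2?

No

Sat(¬start) = {s0, s1, s4}
Sat(wait ∧ ¬start) = {s0, s4}
EF wait: least fixpoint, start Z0 = {s0, s4}, add states with some successor in Z. Z1 = {s0, s3, s4}; fixed.
Sat(EF wait) = {s0, s3, s4}
Sat((wait ∧ ¬start) ∧ (EF wait)) = {s0, s4}
AF ((wait ∧ ¬start) ∧ (EF wait)): least fixpoint, start Z0 = {s0, s4}, add states with every successor in Z. Already a fixed point.
Sat(AF ((wait ∧ ¬start) ∧ (EF wait))) = {s0, s4}
s2 ∉ Sat(AF ((wait ∧ ¬start) ∧ (EF wait))) = {s0, s4}, so the formula does not hold at s2.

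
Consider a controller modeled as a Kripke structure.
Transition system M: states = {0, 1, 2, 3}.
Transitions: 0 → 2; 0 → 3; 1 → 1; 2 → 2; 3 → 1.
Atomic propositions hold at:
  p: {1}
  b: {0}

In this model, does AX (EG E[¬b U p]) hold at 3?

Sat(¬b) = {1, 2, 3}
E[¬b U p]: least fixpoint, start Z0 = Sat(p) = {1}, add states in Sat(¬b) with some successor in Z. Z1 = {1, 3}; fixed.
Sat(E[¬b U p]) = {1, 3}
EG E[¬b U p]: greatest fixpoint, start Z0 = {1, 3}, keep only states in Sat with some successor in Z. Already a fixed point.
Sat(EG E[¬b U p]) = {1, 3}
Sat(AX (EG E[¬b U p])) = {s : every successor in {1, 3}} = {1, 3}
3 ∈ Sat(AX (EG E[¬b U p])) = {1, 3}, so the formula holds at 3.

Yes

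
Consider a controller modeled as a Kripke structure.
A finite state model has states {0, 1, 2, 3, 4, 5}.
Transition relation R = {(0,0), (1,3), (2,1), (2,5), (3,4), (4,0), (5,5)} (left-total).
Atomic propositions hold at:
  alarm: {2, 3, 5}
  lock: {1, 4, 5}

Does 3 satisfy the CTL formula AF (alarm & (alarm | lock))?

Sat(alarm | lock) = {1, 2, 3, 4, 5}
Sat(alarm & (alarm | lock)) = {2, 3, 5}
AF (alarm & (alarm | lock)): least fixpoint, start Z0 = {2, 3, 5}, add states with every successor in Z. Z1 = {1, 2, 3, 5}; fixed.
Sat(AF (alarm & (alarm | lock))) = {1, 2, 3, 5}
3 ∈ Sat(AF (alarm & (alarm | lock))) = {1, 2, 3, 5}, so the formula holds at 3.

Yes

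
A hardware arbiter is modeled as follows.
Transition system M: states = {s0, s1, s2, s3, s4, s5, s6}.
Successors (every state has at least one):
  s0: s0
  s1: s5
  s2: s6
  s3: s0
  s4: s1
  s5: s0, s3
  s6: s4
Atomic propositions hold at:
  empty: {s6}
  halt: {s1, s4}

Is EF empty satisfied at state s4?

EF empty: least fixpoint, start Z0 = {s6}, add states with some successor in Z. Z1 = {s2, s6}; fixed.
Sat(EF empty) = {s2, s6}
s4 ∉ Sat(EF empty) = {s2, s6}, so the formula does not hold at s4.

No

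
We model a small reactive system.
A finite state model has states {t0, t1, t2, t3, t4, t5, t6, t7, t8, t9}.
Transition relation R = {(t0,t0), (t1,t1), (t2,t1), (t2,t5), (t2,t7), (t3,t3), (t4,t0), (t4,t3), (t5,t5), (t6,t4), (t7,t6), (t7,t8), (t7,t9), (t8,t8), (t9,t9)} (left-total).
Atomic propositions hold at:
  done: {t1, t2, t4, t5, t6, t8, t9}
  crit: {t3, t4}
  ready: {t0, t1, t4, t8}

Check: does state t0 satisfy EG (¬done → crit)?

Sat(¬done) = {t0, t3, t7}
Sat(¬done → crit) = {t1, t2, t3, t4, t5, t6, t8, t9}
EG (¬done → crit): greatest fixpoint, start Z0 = {t1, t2, t3, t4, t5, t6, t8, t9}, keep only states in Sat with some successor in Z. Already a fixed point.
Sat(EG (¬done → crit)) = {t1, t2, t3, t4, t5, t6, t8, t9}
t0 ∉ Sat(EG (¬done → crit)) = {t1, t2, t3, t4, t5, t6, t8, t9}, so the formula does not hold at t0.

No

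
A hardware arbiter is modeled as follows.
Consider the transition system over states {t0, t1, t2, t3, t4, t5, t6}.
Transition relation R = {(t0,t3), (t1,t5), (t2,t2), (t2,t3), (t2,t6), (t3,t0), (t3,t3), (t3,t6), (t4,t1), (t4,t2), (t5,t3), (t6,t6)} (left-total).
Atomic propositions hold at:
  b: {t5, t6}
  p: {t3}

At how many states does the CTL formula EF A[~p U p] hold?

6

Sat(~p) = {t0, t1, t2, t4, t5, t6}
A[~p U p]: least fixpoint, start Z0 = Sat(p) = {t3}, add states in Sat(~p) with every successor in Z. Z1 = {t0, t3, t5}; Z2 = {t0, t1, t3, t5}; fixed.
Sat(A[~p U p]) = {t0, t1, t3, t5}
EF A[~p U p]: least fixpoint, start Z0 = {t0, t1, t3, t5}, add states with some successor in Z. Z1 = {t0, t1, t2, t3, t4, t5}; fixed.
Sat(EF A[~p U p]) = {t0, t1, t2, t3, t4, t5}
|Sat(EF A[~p U p])| = |{t0, t1, t2, t3, t4, t5}| = 6.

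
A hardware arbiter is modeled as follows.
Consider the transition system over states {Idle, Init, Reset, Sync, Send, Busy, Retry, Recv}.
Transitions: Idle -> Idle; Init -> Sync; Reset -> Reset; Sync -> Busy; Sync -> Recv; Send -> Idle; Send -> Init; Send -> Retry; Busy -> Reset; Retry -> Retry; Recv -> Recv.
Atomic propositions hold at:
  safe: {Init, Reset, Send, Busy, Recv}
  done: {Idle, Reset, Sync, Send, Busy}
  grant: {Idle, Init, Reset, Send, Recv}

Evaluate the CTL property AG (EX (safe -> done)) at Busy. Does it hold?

Yes

Sat(safe -> done) = {Idle, Reset, Sync, Send, Busy, Retry}
Sat(EX (safe -> done)) = {s : some successor in {Idle, Reset, Sync, Send, Busy, Retry}} = {Idle, Init, Reset, Sync, Send, Busy, Retry}
AG (EX (safe -> done)): greatest fixpoint, start Z0 = {Idle, Init, Reset, Sync, Send, Busy, Retry}, keep only states in Sat with every successor in Z. Z1 = {Idle, Init, Reset, Send, Busy, Retry}; Z2 = {Idle, Reset, Send, Busy, Retry}; Z3 = {Idle, Reset, Busy, Retry}; fixed.
Sat(AG (EX (safe -> done))) = {Idle, Reset, Busy, Retry}
Busy ∈ Sat(AG (EX (safe -> done))) = {Idle, Reset, Busy, Retry}, so the formula holds at Busy.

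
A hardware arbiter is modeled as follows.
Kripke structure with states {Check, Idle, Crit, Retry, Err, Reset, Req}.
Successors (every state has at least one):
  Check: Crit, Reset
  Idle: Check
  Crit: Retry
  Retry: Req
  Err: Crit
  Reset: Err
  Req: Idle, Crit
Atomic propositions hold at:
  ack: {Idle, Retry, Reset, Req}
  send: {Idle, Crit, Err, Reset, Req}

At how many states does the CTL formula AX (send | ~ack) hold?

Sat(~ack) = {Check, Crit, Err}
Sat(send | ~ack) = {Check, Idle, Crit, Err, Reset, Req}
Sat(AX (send | ~ack)) = {s : every successor in {Check, Idle, Crit, Err, Reset, Req}} = {Check, Idle, Retry, Err, Reset, Req}
|Sat(AX (send | ~ack))| = |{Check, Idle, Retry, Err, Reset, Req}| = 6.

6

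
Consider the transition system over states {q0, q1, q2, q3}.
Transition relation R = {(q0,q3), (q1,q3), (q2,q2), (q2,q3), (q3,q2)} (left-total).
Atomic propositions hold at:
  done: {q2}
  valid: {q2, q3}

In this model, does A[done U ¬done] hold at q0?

Sat(¬done) = {q0, q1, q3}
A[done U ¬done]: least fixpoint, start Z0 = Sat(¬done) = {q0, q1, q3}, add states in Sat(done) with every successor in Z. Already a fixed point.
Sat(A[done U ¬done]) = {q0, q1, q3}
q0 ∈ Sat(A[done U ¬done]) = {q0, q1, q3}, so the formula holds at q0.

Yes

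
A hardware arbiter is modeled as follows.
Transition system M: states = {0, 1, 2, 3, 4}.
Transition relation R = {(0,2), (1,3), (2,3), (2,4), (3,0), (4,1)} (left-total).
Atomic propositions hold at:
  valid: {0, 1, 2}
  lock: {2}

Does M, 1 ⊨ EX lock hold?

Sat(EX lock) = {s : some successor in {2}} = {0}
1 ∉ Sat(EX lock) = {0}, so the formula does not hold at 1.

No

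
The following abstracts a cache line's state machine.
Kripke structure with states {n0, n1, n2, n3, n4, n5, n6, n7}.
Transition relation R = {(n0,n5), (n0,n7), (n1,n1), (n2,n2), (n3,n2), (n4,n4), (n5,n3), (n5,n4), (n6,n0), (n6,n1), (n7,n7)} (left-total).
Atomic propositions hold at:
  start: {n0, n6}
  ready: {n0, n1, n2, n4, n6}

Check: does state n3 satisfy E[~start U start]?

No

Sat(~start) = {n1, n2, n3, n4, n5, n7}
E[~start U start]: least fixpoint, start Z0 = Sat(start) = {n0, n6}, add states in Sat(~start) with some successor in Z. Already a fixed point.
Sat(E[~start U start]) = {n0, n6}
n3 ∉ Sat(E[~start U start]) = {n0, n6}, so the formula does not hold at n3.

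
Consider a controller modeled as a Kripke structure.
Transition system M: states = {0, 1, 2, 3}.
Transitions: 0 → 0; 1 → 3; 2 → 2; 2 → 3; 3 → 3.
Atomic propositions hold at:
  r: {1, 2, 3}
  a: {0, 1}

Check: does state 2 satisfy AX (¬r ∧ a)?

Sat(¬r) = {0}
Sat(¬r ∧ a) = {0}
Sat(AX (¬r ∧ a)) = {s : every successor in {0}} = {0}
2 ∉ Sat(AX (¬r ∧ a)) = {0}, so the formula does not hold at 2.

No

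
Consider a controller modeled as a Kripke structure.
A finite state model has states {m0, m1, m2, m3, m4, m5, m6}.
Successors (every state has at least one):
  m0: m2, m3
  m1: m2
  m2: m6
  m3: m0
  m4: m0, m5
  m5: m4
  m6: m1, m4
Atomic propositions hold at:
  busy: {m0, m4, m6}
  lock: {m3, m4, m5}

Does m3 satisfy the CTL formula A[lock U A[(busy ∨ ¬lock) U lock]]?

Yes

Sat(¬lock) = {m0, m1, m2, m6}
Sat(busy ∨ ¬lock) = {m0, m1, m2, m4, m6}
A[(busy ∨ ¬lock) U lock]: least fixpoint, start Z0 = Sat(lock) = {m3, m4, m5}, add states in Sat(busy ∨ ¬lock) with every successor in Z. Already a fixed point.
Sat(A[(busy ∨ ¬lock) U lock]) = {m3, m4, m5}
A[lock U A[(busy ∨ ¬lock) U lock]]: least fixpoint, start Z0 = Sat(A[(busy ∨ ¬lock) U lock]) = {m3, m4, m5}, add states in Sat(lock) with every successor in Z. Already a fixed point.
Sat(A[lock U A[(busy ∨ ¬lock) U lock]]) = {m3, m4, m5}
m3 ∈ Sat(A[lock U A[(busy ∨ ¬lock) U lock]]) = {m3, m4, m5}, so the formula holds at m3.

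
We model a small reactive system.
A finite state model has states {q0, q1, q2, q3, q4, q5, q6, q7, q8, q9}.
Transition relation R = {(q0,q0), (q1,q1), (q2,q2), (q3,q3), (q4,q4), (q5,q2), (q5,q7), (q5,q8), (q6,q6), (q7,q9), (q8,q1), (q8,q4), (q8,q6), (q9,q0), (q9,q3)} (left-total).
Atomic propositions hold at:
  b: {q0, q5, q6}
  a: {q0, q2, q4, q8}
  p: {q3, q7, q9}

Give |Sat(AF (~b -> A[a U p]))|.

6

Sat(~b) = {q1, q2, q3, q4, q7, q8, q9}
A[a U p]: least fixpoint, start Z0 = Sat(p) = {q3, q7, q9}, add states in Sat(a) with every successor in Z. Already a fixed point.
Sat(A[a U p]) = {q3, q7, q9}
Sat(~b -> A[a U p]) = {q0, q3, q5, q6, q7, q9}
AF (~b -> A[a U p]): least fixpoint, start Z0 = {q0, q3, q5, q6, q7, q9}, add states with every successor in Z. Already a fixed point.
Sat(AF (~b -> A[a U p])) = {q0, q3, q5, q6, q7, q9}
|Sat(AF (~b -> A[a U p]))| = |{q0, q3, q5, q6, q7, q9}| = 6.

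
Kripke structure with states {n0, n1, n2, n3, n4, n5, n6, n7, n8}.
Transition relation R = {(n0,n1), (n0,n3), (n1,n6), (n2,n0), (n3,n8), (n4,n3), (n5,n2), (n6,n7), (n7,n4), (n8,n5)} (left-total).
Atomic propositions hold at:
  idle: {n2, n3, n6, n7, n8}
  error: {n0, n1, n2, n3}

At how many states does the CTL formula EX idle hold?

6

Sat(EX idle) = {s : some successor in {n2, n3, n6, n7, n8}} = {n0, n1, n3, n4, n5, n6}
|Sat(EX idle)| = |{n0, n1, n3, n4, n5, n6}| = 6.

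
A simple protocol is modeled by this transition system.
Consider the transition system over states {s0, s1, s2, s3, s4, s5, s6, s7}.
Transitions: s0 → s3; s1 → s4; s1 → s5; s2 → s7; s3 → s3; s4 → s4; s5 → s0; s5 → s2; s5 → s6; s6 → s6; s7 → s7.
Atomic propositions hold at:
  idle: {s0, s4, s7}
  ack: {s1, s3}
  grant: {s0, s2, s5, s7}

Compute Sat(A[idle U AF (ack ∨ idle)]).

{s0, s1, s2, s3, s4, s7}

Sat(ack ∨ idle) = {s0, s1, s3, s4, s7}
AF (ack ∨ idle): least fixpoint, start Z0 = {s0, s1, s3, s4, s7}, add states with every successor in Z. Z1 = {s0, s1, s2, s3, s4, s7}; fixed.
Sat(AF (ack ∨ idle)) = {s0, s1, s2, s3, s4, s7}
A[idle U AF (ack ∨ idle)]: least fixpoint, start Z0 = Sat(AF (ack ∨ idle)) = {s0, s1, s2, s3, s4, s7}, add states in Sat(idle) with every successor in Z. Already a fixed point.
Sat(A[idle U AF (ack ∨ idle)]) = {s0, s1, s2, s3, s4, s7}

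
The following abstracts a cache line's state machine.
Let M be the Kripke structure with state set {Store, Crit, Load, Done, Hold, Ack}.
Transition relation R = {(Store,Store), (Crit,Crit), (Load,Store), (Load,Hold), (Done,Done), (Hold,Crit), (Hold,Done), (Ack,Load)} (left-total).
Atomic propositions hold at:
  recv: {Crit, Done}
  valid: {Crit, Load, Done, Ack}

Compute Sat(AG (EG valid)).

{Crit, Done}

EG valid: greatest fixpoint, start Z0 = {Crit, Load, Done, Ack}, keep only states in Sat with some successor in Z. Z1 = {Crit, Done, Ack}; Z2 = {Crit, Done}; fixed.
Sat(EG valid) = {Crit, Done}
AG (EG valid): greatest fixpoint, start Z0 = {Crit, Done}, keep only states in Sat with every successor in Z. Already a fixed point.
Sat(AG (EG valid)) = {Crit, Done}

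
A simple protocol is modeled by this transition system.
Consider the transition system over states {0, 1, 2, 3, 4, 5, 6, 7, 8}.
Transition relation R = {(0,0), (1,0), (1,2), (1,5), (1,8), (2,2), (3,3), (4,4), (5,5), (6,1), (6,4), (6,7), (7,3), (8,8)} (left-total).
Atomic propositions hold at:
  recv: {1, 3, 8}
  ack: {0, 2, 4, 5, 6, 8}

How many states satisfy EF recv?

EF recv: least fixpoint, start Z0 = {1, 3, 8}, add states with some successor in Z. Z1 = {1, 3, 6, 7, 8}; fixed.
Sat(EF recv) = {1, 3, 6, 7, 8}
|Sat(EF recv)| = |{1, 3, 6, 7, 8}| = 5.

5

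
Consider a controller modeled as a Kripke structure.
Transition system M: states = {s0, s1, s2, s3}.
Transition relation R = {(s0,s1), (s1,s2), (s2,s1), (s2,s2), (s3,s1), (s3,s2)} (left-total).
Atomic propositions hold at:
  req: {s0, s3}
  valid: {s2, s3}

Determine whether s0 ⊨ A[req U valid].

No

A[req U valid]: least fixpoint, start Z0 = Sat(valid) = {s2, s3}, add states in Sat(req) with every successor in Z. Already a fixed point.
Sat(A[req U valid]) = {s2, s3}
s0 ∉ Sat(A[req U valid]) = {s2, s3}, so the formula does not hold at s0.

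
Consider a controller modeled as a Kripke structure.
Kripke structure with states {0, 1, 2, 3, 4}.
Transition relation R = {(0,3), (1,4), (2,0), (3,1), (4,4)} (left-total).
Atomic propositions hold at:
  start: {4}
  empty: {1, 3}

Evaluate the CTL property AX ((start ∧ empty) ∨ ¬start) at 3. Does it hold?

Sat(start ∧ empty) = ∅
Sat(¬start) = {0, 1, 2, 3}
Sat((start ∧ empty) ∨ ¬start) = {0, 1, 2, 3}
Sat(AX ((start ∧ empty) ∨ ¬start)) = {s : every successor in {0, 1, 2, 3}} = {0, 2, 3}
3 ∈ Sat(AX ((start ∧ empty) ∨ ¬start)) = {0, 2, 3}, so the formula holds at 3.

Yes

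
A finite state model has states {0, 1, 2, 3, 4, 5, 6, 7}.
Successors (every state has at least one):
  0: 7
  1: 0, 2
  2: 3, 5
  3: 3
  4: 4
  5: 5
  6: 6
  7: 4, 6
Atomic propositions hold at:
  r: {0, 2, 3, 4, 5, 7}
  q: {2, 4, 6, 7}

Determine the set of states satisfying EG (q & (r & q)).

Sat(r & q) = {2, 4, 7}
Sat(q & (r & q)) = {2, 4, 7}
EG (q & (r & q)): greatest fixpoint, start Z0 = {2, 4, 7}, keep only states in Sat with some successor in Z. Z1 = {4, 7}; fixed.
Sat(EG (q & (r & q))) = {4, 7}

{4, 7}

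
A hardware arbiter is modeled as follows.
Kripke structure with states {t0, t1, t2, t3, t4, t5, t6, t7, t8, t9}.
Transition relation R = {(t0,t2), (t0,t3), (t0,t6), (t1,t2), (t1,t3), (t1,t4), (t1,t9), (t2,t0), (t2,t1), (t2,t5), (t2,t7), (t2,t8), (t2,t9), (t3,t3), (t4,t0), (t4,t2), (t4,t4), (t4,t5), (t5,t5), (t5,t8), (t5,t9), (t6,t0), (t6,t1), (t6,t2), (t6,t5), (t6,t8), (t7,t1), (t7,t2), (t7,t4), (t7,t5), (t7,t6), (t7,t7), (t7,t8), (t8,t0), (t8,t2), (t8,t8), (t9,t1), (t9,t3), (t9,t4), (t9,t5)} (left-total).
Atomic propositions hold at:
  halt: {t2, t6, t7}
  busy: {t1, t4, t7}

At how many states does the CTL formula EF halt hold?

EF halt: least fixpoint, start Z0 = {t2, t6, t7}, add states with some successor in Z. Z1 = {t0, t1, t2, t4, t6, t7, t8}; Z2 = {t0, t1, t2, t4, t5, t6, t7, t8, t9}; fixed.
Sat(EF halt) = {t0, t1, t2, t4, t5, t6, t7, t8, t9}
|Sat(EF halt)| = |{t0, t1, t2, t4, t5, t6, t7, t8, t9}| = 9.

9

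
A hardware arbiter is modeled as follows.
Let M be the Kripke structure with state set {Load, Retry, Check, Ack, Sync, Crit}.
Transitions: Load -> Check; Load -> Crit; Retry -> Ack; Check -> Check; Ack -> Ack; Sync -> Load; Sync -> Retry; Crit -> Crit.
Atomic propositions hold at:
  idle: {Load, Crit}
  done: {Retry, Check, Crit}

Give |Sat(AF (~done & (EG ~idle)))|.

3

Sat(~done) = {Load, Ack, Sync}
Sat(~idle) = {Retry, Check, Ack, Sync}
EG ~idle: greatest fixpoint, start Z0 = {Retry, Check, Ack, Sync}, keep only states in Sat with some successor in Z. Already a fixed point.
Sat(EG ~idle) = {Retry, Check, Ack, Sync}
Sat(~done & (EG ~idle)) = {Ack, Sync}
AF (~done & (EG ~idle)): least fixpoint, start Z0 = {Ack, Sync}, add states with every successor in Z. Z1 = {Retry, Ack, Sync}; fixed.
Sat(AF (~done & (EG ~idle))) = {Retry, Ack, Sync}
|Sat(AF (~done & (EG ~idle)))| = |{Retry, Ack, Sync}| = 3.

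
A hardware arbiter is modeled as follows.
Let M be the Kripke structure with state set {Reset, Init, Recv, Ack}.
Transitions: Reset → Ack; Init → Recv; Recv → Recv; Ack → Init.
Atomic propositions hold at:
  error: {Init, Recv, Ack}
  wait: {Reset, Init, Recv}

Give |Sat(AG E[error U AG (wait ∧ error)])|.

3

Sat(wait ∧ error) = {Init, Recv}
AG (wait ∧ error): greatest fixpoint, start Z0 = {Init, Recv}, keep only states in Sat with every successor in Z. Already a fixed point.
Sat(AG (wait ∧ error)) = {Init, Recv}
E[error U AG (wait ∧ error)]: least fixpoint, start Z0 = Sat(AG (wait ∧ error)) = {Init, Recv}, add states in Sat(error) with some successor in Z. Z1 = {Init, Recv, Ack}; fixed.
Sat(E[error U AG (wait ∧ error)]) = {Init, Recv, Ack}
AG E[error U AG (wait ∧ error)]: greatest fixpoint, start Z0 = {Init, Recv, Ack}, keep only states in Sat with every successor in Z. Already a fixed point.
Sat(AG E[error U AG (wait ∧ error)]) = {Init, Recv, Ack}
|Sat(AG E[error U AG (wait ∧ error)])| = |{Init, Recv, Ack}| = 3.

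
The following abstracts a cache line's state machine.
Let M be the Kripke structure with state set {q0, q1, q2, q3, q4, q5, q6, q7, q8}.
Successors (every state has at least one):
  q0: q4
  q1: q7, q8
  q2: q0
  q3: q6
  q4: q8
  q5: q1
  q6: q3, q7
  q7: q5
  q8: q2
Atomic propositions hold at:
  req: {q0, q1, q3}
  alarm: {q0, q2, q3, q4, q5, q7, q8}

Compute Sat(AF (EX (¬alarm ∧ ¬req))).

Sat(¬alarm) = {q1, q6}
Sat(¬req) = {q2, q4, q5, q6, q7, q8}
Sat(¬alarm ∧ ¬req) = {q6}
Sat(EX (¬alarm ∧ ¬req)) = {s : some successor in {q6}} = {q3}
AF (EX (¬alarm ∧ ¬req)): least fixpoint, start Z0 = {q3}, add states with every successor in Z. Already a fixed point.
Sat(AF (EX (¬alarm ∧ ¬req))) = {q3}

{q3}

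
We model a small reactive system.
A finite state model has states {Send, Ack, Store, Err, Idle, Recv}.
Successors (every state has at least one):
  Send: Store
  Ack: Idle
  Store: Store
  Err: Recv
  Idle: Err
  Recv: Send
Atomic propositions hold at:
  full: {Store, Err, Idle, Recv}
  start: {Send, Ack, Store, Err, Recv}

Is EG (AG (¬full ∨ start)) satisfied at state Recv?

Yes

Sat(¬full) = {Send, Ack}
Sat(¬full ∨ start) = {Send, Ack, Store, Err, Recv}
AG (¬full ∨ start): greatest fixpoint, start Z0 = {Send, Ack, Store, Err, Recv}, keep only states in Sat with every successor in Z. Z1 = {Send, Store, Err, Recv}; fixed.
Sat(AG (¬full ∨ start)) = {Send, Store, Err, Recv}
EG (AG (¬full ∨ start)): greatest fixpoint, start Z0 = {Send, Store, Err, Recv}, keep only states in Sat with some successor in Z. Already a fixed point.
Sat(EG (AG (¬full ∨ start))) = {Send, Store, Err, Recv}
Recv ∈ Sat(EG (AG (¬full ∨ start))) = {Send, Store, Err, Recv}, so the formula holds at Recv.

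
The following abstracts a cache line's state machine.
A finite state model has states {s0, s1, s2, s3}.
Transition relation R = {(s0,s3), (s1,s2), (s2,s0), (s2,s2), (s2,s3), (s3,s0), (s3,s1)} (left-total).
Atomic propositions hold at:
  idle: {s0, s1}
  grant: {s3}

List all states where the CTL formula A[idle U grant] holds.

{s0, s3}

A[idle U grant]: least fixpoint, start Z0 = Sat(grant) = {s3}, add states in Sat(idle) with every successor in Z. Z1 = {s0, s3}; fixed.
Sat(A[idle U grant]) = {s0, s3}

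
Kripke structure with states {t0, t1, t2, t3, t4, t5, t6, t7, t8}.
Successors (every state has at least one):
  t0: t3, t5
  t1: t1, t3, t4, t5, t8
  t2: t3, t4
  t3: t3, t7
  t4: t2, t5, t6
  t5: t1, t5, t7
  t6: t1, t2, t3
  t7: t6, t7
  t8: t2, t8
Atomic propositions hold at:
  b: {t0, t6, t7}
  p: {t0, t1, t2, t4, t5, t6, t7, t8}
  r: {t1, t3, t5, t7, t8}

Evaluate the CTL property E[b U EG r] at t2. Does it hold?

No

EG r: greatest fixpoint, start Z0 = {t1, t3, t5, t7, t8}, keep only states in Sat with some successor in Z. Already a fixed point.
Sat(EG r) = {t1, t3, t5, t7, t8}
E[b U EG r]: least fixpoint, start Z0 = Sat(EG r) = {t1, t3, t5, t7, t8}, add states in Sat(b) with some successor in Z. Z1 = {t0, t1, t3, t5, t6, t7, t8}; fixed.
Sat(E[b U EG r]) = {t0, t1, t3, t5, t6, t7, t8}
t2 ∉ Sat(E[b U EG r]) = {t0, t1, t3, t5, t6, t7, t8}, so the formula does not hold at t2.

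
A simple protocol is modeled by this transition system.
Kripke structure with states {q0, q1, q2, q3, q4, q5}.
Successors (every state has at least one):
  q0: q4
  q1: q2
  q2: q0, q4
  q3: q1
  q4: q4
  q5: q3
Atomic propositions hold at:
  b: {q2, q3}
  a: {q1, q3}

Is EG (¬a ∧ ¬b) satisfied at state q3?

Sat(¬a) = {q0, q2, q4, q5}
Sat(¬b) = {q0, q1, q4, q5}
Sat(¬a ∧ ¬b) = {q0, q4, q5}
EG (¬a ∧ ¬b): greatest fixpoint, start Z0 = {q0, q4, q5}, keep only states in Sat with some successor in Z. Z1 = {q0, q4}; fixed.
Sat(EG (¬a ∧ ¬b)) = {q0, q4}
q3 ∉ Sat(EG (¬a ∧ ¬b)) = {q0, q4}, so the formula does not hold at q3.

No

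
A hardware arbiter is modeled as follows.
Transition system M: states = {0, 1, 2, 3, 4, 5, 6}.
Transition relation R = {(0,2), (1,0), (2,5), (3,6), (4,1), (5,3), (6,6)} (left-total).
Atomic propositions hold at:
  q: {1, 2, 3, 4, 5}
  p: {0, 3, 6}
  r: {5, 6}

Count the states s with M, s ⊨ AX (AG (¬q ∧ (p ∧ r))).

Sat(¬q) = {0, 6}
Sat(p ∧ r) = {6}
Sat(¬q ∧ (p ∧ r)) = {6}
AG (¬q ∧ (p ∧ r)): greatest fixpoint, start Z0 = {6}, keep only states in Sat with every successor in Z. Already a fixed point.
Sat(AG (¬q ∧ (p ∧ r))) = {6}
Sat(AX (AG (¬q ∧ (p ∧ r)))) = {s : every successor in {6}} = {3, 6}
|Sat(AX (AG (¬q ∧ (p ∧ r))))| = |{3, 6}| = 2.

2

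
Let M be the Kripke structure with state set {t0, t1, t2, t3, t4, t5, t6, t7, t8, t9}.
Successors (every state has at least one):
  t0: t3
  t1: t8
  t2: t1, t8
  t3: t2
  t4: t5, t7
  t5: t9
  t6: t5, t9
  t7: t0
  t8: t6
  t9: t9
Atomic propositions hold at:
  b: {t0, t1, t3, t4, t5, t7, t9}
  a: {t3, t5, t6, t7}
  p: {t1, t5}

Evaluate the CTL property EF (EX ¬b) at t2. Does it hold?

Yes

Sat(¬b) = {t2, t6, t8}
Sat(EX ¬b) = {s : some successor in {t2, t6, t8}} = {t1, t2, t3, t8}
EF (EX ¬b): least fixpoint, start Z0 = {t1, t2, t3, t8}, add states with some successor in Z. Z1 = {t0, t1, t2, t3, t8}; Z2 = {t0, t1, t2, t3, t7, t8}; Z3 = {t0, t1, t2, t3, t4, t7, t8}; fixed.
Sat(EF (EX ¬b)) = {t0, t1, t2, t3, t4, t7, t8}
t2 ∈ Sat(EF (EX ¬b)) = {t0, t1, t2, t3, t4, t7, t8}, so the formula holds at t2.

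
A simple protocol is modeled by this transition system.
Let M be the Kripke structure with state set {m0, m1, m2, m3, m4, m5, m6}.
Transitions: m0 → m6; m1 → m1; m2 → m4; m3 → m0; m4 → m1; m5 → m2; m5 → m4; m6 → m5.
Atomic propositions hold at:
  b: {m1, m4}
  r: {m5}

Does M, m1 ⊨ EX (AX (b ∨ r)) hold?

Yes

Sat(b ∨ r) = {m1, m4, m5}
Sat(AX (b ∨ r)) = {s : every successor in {m1, m4, m5}} = {m1, m2, m4, m6}
Sat(EX (AX (b ∨ r))) = {s : some successor in {m1, m2, m4, m6}} = {m0, m1, m2, m4, m5}
m1 ∈ Sat(EX (AX (b ∨ r))) = {m0, m1, m2, m4, m5}, so the formula holds at m1.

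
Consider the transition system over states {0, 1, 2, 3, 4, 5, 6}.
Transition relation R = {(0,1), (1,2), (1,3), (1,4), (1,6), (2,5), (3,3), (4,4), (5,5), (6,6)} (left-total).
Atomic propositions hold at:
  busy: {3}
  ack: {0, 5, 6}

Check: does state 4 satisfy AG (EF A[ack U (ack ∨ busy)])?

Sat(ack ∨ busy) = {0, 3, 5, 6}
A[ack U (ack ∨ busy)]: least fixpoint, start Z0 = Sat((ack ∨ busy)) = {0, 3, 5, 6}, add states in Sat(ack) with every successor in Z. Already a fixed point.
Sat(A[ack U (ack ∨ busy)]) = {0, 3, 5, 6}
EF A[ack U (ack ∨ busy)]: least fixpoint, start Z0 = {0, 3, 5, 6}, add states with some successor in Z. Z1 = {0, 1, 2, 3, 5, 6}; fixed.
Sat(EF A[ack U (ack ∨ busy)]) = {0, 1, 2, 3, 5, 6}
AG (EF A[ack U (ack ∨ busy)]): greatest fixpoint, start Z0 = {0, 1, 2, 3, 5, 6}, keep only states in Sat with every successor in Z. Z1 = {0, 2, 3, 5, 6}; Z2 = {2, 3, 5, 6}; fixed.
Sat(AG (EF A[ack U (ack ∨ busy)])) = {2, 3, 5, 6}
4 ∉ Sat(AG (EF A[ack U (ack ∨ busy)])) = {2, 3, 5, 6}, so the formula does not hold at 4.

No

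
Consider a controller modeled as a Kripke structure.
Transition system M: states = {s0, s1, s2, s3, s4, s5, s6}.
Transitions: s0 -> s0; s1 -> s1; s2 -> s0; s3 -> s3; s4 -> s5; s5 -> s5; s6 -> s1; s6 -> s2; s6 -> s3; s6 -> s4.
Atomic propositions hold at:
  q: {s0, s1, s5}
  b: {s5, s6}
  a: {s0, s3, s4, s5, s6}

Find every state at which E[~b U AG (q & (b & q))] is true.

{s4, s5}

Sat(~b) = {s0, s1, s2, s3, s4}
Sat(b & q) = {s5}
Sat(q & (b & q)) = {s5}
AG (q & (b & q)): greatest fixpoint, start Z0 = {s5}, keep only states in Sat with every successor in Z. Already a fixed point.
Sat(AG (q & (b & q))) = {s5}
E[~b U AG (q & (b & q))]: least fixpoint, start Z0 = Sat(AG (q & (b & q))) = {s5}, add states in Sat(~b) with some successor in Z. Z1 = {s4, s5}; fixed.
Sat(E[~b U AG (q & (b & q))]) = {s4, s5}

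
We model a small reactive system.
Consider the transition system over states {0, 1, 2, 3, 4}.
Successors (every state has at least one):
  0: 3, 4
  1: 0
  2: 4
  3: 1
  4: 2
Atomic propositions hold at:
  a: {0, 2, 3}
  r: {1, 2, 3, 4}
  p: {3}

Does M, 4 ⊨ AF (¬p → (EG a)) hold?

No

Sat(¬p) = {0, 1, 2, 4}
EG a: greatest fixpoint, start Z0 = {0, 2, 3}, keep only states in Sat with some successor in Z. Z1 = {0}; Z2 = ∅; fixed.
Sat(EG a) = ∅
Sat(¬p → (EG a)) = {3}
AF (¬p → (EG a)): least fixpoint, start Z0 = {3}, add states with every successor in Z. Already a fixed point.
Sat(AF (¬p → (EG a))) = {3}
4 ∉ Sat(AF (¬p → (EG a))) = {3}, so the formula does not hold at 4.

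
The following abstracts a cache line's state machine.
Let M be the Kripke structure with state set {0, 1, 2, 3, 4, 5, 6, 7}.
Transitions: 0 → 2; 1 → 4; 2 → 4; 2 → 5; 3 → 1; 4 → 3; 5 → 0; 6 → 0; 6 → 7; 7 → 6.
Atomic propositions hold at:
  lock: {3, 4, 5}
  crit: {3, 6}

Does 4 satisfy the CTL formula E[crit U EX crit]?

Sat(EX crit) = {s : some successor in {3, 6}} = {4, 7}
E[crit U EX crit]: least fixpoint, start Z0 = Sat(EX crit) = {4, 7}, add states in Sat(crit) with some successor in Z. Z1 = {4, 6, 7}; fixed.
Sat(E[crit U EX crit]) = {4, 6, 7}
4 ∈ Sat(E[crit U EX crit]) = {4, 6, 7}, so the formula holds at 4.

Yes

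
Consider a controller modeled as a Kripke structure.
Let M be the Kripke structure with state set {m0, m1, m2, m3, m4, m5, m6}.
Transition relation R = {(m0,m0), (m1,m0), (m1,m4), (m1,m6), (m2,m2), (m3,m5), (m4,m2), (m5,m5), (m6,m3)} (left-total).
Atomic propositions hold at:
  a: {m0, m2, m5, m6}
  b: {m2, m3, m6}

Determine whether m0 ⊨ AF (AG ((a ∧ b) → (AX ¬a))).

Yes

Sat(a ∧ b) = {m2, m6}
Sat(¬a) = {m1, m3, m4}
Sat(AX ¬a) = {s : every successor in {m1, m3, m4}} = {m6}
Sat((a ∧ b) → (AX ¬a)) = {m0, m1, m3, m4, m5, m6}
AG ((a ∧ b) → (AX ¬a)): greatest fixpoint, start Z0 = {m0, m1, m3, m4, m5, m6}, keep only states in Sat with every successor in Z. Z1 = {m0, m1, m3, m5, m6}; Z2 = {m0, m3, m5, m6}; fixed.
Sat(AG ((a ∧ b) → (AX ¬a))) = {m0, m3, m5, m6}
AF (AG ((a ∧ b) → (AX ¬a))): least fixpoint, start Z0 = {m0, m3, m5, m6}, add states with every successor in Z. Already a fixed point.
Sat(AF (AG ((a ∧ b) → (AX ¬a)))) = {m0, m3, m5, m6}
m0 ∈ Sat(AF (AG ((a ∧ b) → (AX ¬a)))) = {m0, m3, m5, m6}, so the formula holds at m0.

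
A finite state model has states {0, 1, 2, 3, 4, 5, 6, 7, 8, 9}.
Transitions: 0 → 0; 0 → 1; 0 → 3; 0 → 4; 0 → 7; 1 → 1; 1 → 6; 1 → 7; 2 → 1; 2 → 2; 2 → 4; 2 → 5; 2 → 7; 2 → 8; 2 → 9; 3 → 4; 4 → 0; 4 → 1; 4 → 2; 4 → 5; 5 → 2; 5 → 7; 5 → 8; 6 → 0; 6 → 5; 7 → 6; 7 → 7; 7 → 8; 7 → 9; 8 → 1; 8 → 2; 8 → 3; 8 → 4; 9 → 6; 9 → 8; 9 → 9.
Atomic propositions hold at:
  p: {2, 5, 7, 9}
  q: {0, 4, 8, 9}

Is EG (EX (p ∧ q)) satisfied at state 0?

Sat(p ∧ q) = {9}
Sat(EX (p ∧ q)) = {s : some successor in {9}} = {2, 7, 9}
EG (EX (p ∧ q)): greatest fixpoint, start Z0 = {2, 7, 9}, keep only states in Sat with some successor in Z. Already a fixed point.
Sat(EG (EX (p ∧ q))) = {2, 7, 9}
0 ∉ Sat(EG (EX (p ∧ q))) = {2, 7, 9}, so the formula does not hold at 0.

No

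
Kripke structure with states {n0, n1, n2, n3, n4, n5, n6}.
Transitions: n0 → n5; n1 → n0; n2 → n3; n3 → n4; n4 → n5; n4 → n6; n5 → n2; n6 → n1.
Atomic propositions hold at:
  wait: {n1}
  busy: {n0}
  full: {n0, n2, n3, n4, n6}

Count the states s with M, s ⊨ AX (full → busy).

3

Sat(full → busy) = {n0, n1, n5}
Sat(AX (full → busy)) = {s : every successor in {n0, n1, n5}} = {n0, n1, n6}
|Sat(AX (full → busy))| = |{n0, n1, n6}| = 3.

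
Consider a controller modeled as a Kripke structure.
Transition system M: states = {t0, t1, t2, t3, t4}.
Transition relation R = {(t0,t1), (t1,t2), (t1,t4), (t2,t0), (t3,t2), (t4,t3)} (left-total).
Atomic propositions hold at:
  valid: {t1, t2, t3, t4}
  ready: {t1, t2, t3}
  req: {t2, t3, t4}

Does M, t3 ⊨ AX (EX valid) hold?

No

Sat(EX valid) = {s : some successor in {t1, t2, t3, t4}} = {t0, t1, t3, t4}
Sat(AX (EX valid)) = {s : every successor in {t0, t1, t3, t4}} = {t0, t2, t4}
t3 ∉ Sat(AX (EX valid)) = {t0, t2, t4}, so the formula does not hold at t3.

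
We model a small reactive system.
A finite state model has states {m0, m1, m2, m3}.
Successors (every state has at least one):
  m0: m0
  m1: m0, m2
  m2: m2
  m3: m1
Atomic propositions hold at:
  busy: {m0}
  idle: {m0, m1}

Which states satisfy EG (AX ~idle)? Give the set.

{m2}

Sat(~idle) = {m2, m3}
Sat(AX ~idle) = {s : every successor in {m2, m3}} = {m2}
EG (AX ~idle): greatest fixpoint, start Z0 = {m2}, keep only states in Sat with some successor in Z. Already a fixed point.
Sat(EG (AX ~idle)) = {m2}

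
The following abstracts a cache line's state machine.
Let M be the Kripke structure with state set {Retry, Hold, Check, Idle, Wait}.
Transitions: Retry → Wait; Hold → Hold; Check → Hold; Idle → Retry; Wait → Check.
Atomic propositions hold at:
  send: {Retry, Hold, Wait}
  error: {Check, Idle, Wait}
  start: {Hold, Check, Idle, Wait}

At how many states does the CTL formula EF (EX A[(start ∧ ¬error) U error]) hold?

Sat(¬error) = {Retry, Hold}
Sat(start ∧ ¬error) = {Hold}
A[(start ∧ ¬error) U error]: least fixpoint, start Z0 = Sat(error) = {Check, Idle, Wait}, add states in Sat(start ∧ ¬error) with every successor in Z. Already a fixed point.
Sat(A[(start ∧ ¬error) U error]) = {Check, Idle, Wait}
Sat(EX A[(start ∧ ¬error) U error]) = {s : some successor in {Check, Idle, Wait}} = {Retry, Wait}
EF (EX A[(start ∧ ¬error) U error]): least fixpoint, start Z0 = {Retry, Wait}, add states with some successor in Z. Z1 = {Retry, Idle, Wait}; fixed.
Sat(EF (EX A[(start ∧ ¬error) U error])) = {Retry, Idle, Wait}
|Sat(EF (EX A[(start ∧ ¬error) U error]))| = |{Retry, Idle, Wait}| = 3.

3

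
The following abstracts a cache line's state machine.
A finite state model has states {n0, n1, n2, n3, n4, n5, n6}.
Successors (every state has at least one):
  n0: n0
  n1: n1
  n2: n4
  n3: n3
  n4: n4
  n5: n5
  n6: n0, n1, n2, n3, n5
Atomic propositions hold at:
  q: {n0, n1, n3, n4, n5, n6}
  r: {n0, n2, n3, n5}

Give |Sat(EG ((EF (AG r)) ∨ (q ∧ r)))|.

AG r: greatest fixpoint, start Z0 = {n0, n2, n3, n5}, keep only states in Sat with every successor in Z. Z1 = {n0, n3, n5}; fixed.
Sat(AG r) = {n0, n3, n5}
EF (AG r): least fixpoint, start Z0 = {n0, n3, n5}, add states with some successor in Z. Z1 = {n0, n3, n5, n6}; fixed.
Sat(EF (AG r)) = {n0, n3, n5, n6}
Sat(q ∧ r) = {n0, n3, n5}
Sat((EF (AG r)) ∨ (q ∧ r)) = {n0, n3, n5, n6}
EG ((EF (AG r)) ∨ (q ∧ r)): greatest fixpoint, start Z0 = {n0, n3, n5, n6}, keep only states in Sat with some successor in Z. Already a fixed point.
Sat(EG ((EF (AG r)) ∨ (q ∧ r))) = {n0, n3, n5, n6}
|Sat(EG ((EF (AG r)) ∨ (q ∧ r)))| = |{n0, n3, n5, n6}| = 4.

4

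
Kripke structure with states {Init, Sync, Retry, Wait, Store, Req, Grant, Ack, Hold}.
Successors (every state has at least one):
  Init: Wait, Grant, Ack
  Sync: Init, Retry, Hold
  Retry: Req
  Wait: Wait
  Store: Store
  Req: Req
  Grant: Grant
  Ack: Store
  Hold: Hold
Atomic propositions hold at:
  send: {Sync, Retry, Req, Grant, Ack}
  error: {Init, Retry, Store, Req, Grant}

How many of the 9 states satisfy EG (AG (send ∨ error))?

5

Sat(send ∨ error) = {Init, Sync, Retry, Store, Req, Grant, Ack}
AG (send ∨ error): greatest fixpoint, start Z0 = {Init, Sync, Retry, Store, Req, Grant, Ack}, keep only states in Sat with every successor in Z. Z1 = {Retry, Store, Req, Grant, Ack}; fixed.
Sat(AG (send ∨ error)) = {Retry, Store, Req, Grant, Ack}
EG (AG (send ∨ error)): greatest fixpoint, start Z0 = {Retry, Store, Req, Grant, Ack}, keep only states in Sat with some successor in Z. Already a fixed point.
Sat(EG (AG (send ∨ error))) = {Retry, Store, Req, Grant, Ack}
|Sat(EG (AG (send ∨ error)))| = |{Retry, Store, Req, Grant, Ack}| = 5.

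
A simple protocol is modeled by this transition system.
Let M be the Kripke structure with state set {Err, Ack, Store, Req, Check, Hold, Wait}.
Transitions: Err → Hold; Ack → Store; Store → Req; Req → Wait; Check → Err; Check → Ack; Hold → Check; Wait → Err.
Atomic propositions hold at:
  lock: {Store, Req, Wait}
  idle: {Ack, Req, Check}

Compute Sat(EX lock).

{Ack, Store, Req}

Sat(EX lock) = {s : some successor in {Store, Req, Wait}} = {Ack, Store, Req}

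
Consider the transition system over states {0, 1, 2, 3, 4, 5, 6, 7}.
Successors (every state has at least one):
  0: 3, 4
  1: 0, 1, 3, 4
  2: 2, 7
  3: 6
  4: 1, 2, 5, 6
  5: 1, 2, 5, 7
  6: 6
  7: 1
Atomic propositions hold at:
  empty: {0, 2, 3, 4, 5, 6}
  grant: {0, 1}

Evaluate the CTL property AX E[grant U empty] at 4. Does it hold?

Yes

E[grant U empty]: least fixpoint, start Z0 = Sat(empty) = {0, 2, 3, 4, 5, 6}, add states in Sat(grant) with some successor in Z. Z1 = {0, 1, 2, 3, 4, 5, 6}; fixed.
Sat(E[grant U empty]) = {0, 1, 2, 3, 4, 5, 6}
Sat(AX E[grant U empty]) = {s : every successor in {0, 1, 2, 3, 4, 5, 6}} = {0, 1, 3, 4, 6, 7}
4 ∈ Sat(AX E[grant U empty]) = {0, 1, 3, 4, 6, 7}, so the formula holds at 4.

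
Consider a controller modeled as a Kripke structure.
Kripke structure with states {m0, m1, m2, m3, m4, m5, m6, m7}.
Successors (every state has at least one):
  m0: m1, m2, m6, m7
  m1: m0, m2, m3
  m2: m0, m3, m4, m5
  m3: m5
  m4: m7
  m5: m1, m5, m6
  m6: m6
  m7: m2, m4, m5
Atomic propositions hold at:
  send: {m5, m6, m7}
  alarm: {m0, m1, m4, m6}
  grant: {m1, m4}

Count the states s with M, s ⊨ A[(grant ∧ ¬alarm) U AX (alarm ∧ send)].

Sat(¬alarm) = {m2, m3, m5, m7}
Sat(grant ∧ ¬alarm) = ∅
Sat(alarm ∧ send) = {m6}
Sat(AX (alarm ∧ send)) = {s : every successor in {m6}} = {m6}
A[(grant ∧ ¬alarm) U AX (alarm ∧ send)]: least fixpoint, start Z0 = Sat(AX (alarm ∧ send)) = {m6}, add states in Sat(grant ∧ ¬alarm) with every successor in Z. Already a fixed point.
Sat(A[(grant ∧ ¬alarm) U AX (alarm ∧ send)]) = {m6}
|Sat(A[(grant ∧ ¬alarm) U AX (alarm ∧ send)])| = |{m6}| = 1.

1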